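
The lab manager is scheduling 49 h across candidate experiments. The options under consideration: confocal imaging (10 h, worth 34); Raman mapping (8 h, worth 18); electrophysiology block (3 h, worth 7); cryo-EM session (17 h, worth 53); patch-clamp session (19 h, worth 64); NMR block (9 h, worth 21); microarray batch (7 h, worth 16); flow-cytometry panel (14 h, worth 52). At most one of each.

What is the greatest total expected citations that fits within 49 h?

Density check — flow-cytometry panel 3.71, confocal imaging 3.40, patch-clamp session 3.37 are the best per h.
A density-first pass picks confocal imaging + electrophysiology block + patch-clamp session + flow-cytometry panel — 157 at 46 h.
Dropping flow-cytometry panel frees 14 h; slotting in cryo-EM session (17 h) lifts the total to 158 at 49 h.
Next best is confocal imaging + Raman mapping + cryo-EM session + flow-cytometry panel at 157 (49 h) — short by 1.

158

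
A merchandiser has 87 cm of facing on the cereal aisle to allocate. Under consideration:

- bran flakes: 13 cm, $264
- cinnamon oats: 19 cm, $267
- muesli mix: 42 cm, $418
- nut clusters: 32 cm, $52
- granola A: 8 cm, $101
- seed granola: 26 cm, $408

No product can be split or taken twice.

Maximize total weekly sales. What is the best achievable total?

Filling by ratio: bran flakes + cinnamon oats + granola A + seed granola for 1040, with 21 cm left unused.
Dropping bran flakes and granola A frees 21 cm; slotting in muesli mix (42 cm) lifts the total to 1093 at 87 cm.

1093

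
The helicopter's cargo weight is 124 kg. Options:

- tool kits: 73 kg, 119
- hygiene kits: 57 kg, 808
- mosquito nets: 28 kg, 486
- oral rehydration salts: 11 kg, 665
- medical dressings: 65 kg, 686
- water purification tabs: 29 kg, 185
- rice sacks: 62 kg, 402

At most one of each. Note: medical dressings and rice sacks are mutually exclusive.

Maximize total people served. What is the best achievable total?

1959

By people served per kg: oral rehydration salts 60.45, mosquito nets 17.36, hygiene kits 14.18 lead.
Best packing: hygiene kits + mosquito nets + oral rehydration salts — 96 kg, 1959 total.
The closest alternative, mosquito nets + oral rehydration salts + medical dressings, reaches only 1837.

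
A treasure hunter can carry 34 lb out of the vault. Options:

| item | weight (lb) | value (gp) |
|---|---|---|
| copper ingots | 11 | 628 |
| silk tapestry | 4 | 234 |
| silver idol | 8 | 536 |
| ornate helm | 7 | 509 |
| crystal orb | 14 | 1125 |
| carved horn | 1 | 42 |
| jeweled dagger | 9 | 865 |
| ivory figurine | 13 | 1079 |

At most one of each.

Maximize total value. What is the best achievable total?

2733

By value per lb: jeweled dagger 96.11, ivory figurine 83.00, crystal orb 80.36 lead.
A density-first pass picks silk tapestry + ornate helm + carved horn + jeweled dagger + ivory figurine — 2729 at 34 lb.
Dropping carved horn and ivory figurine frees 14 lb; slotting in crystal orb (14 lb) lifts the total to 2733 at 34 lb.
Runner-up silk tapestry + ornate helm + carved horn + jeweled dagger + ivory figurine tops out at 2729.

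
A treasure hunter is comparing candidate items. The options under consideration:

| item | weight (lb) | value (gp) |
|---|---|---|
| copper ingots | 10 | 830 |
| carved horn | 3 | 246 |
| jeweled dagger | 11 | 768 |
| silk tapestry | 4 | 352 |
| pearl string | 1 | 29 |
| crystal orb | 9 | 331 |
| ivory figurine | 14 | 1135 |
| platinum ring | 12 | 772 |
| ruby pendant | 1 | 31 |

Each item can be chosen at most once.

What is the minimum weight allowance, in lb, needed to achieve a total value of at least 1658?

Minimise lb subject to total value ≥ 1658.
Taking carved horn + silk tapestry + ivory figurine gives 1733 (≥ 1658) for 21 lb.
No combination under 21 lb hits 1658.

21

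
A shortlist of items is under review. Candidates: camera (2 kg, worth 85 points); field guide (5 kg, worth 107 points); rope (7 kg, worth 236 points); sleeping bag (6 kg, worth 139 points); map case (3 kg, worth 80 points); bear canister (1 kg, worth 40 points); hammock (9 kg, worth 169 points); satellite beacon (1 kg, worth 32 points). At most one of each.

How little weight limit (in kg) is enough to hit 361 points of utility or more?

Minimise kg subject to total utility ≥ 361.
camera + rope + bear canister reaches 361 using 10 kg.
No combination under 10 kg hits 361.

10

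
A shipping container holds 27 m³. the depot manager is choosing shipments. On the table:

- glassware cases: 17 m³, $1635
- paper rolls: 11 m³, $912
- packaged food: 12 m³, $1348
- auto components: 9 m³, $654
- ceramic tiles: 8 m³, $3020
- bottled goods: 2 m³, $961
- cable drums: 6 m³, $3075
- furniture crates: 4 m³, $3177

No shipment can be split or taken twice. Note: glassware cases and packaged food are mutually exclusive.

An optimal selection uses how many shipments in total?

4

Best achievable revenue is 10233.
For example ceramic tiles + bottled goods + cable drums + furniture crates achieves it, using 20 m³.
Any selection reaching 10233 contains exactly 4 shipments.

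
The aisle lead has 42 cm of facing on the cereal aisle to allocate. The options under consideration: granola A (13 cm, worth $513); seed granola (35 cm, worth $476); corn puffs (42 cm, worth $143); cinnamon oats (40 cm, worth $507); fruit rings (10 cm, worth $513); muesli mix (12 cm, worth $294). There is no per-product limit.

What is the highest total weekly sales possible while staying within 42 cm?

The ratio ordering already packs tightly: 4×fruit rings, 40 cm, 2052.
Nothing else within 42 cm beats 2052.

2052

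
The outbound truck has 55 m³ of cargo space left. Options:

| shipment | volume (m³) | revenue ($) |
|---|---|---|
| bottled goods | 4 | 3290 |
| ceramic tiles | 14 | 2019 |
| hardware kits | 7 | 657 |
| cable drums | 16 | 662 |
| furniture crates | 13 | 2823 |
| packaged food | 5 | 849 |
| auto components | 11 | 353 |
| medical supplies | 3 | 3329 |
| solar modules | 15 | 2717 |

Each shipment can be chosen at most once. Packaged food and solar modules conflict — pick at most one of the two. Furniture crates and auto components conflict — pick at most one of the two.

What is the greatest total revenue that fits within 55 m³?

14178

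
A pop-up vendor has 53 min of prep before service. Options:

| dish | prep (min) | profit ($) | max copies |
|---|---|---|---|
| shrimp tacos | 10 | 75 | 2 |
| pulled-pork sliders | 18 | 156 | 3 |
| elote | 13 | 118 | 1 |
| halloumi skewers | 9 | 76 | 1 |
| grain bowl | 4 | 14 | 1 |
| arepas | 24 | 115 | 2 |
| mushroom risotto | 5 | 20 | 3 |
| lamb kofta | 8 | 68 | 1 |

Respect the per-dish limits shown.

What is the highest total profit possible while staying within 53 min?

456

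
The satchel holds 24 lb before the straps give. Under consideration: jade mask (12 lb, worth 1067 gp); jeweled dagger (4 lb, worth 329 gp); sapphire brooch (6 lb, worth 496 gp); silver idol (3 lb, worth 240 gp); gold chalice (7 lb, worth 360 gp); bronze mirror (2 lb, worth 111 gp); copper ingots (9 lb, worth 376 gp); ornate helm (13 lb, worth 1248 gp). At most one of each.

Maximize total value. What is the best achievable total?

2095

The ratio heuristic lands on jeweled dagger + sapphire brooch + ornate helm (2073) but leaves 1 lb idle.
Replace jeweled dagger with silver idol + bronze mirror: the trade gains 22 net, giving 2095 at 24 lb.
An exhaustive check of the 256 subsets confirms 2095.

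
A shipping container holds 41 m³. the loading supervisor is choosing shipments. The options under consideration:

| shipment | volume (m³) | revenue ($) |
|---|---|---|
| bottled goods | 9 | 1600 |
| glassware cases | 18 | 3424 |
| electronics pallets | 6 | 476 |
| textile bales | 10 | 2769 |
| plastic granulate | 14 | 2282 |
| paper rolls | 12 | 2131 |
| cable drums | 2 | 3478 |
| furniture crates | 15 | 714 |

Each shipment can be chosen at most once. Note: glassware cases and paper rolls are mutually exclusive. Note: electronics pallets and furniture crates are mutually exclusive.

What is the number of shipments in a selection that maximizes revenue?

Best achievable revenue is 11271.
For example bottled goods + glassware cases + textile bales + cable drums achieves it, using 39 m³.
All optima have 4 shipments.

4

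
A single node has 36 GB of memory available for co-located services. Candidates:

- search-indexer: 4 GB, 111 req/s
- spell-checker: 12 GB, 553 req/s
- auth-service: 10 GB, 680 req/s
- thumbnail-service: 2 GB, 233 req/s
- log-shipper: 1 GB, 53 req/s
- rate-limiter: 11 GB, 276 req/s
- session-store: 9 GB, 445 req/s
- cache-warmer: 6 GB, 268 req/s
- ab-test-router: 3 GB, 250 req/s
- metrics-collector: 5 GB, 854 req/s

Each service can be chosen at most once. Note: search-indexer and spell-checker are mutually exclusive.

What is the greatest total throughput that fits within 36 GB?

2783

By throughput per GB: metrics-collector 170.80, thumbnail-service 116.50, ab-test-router 83.33, auth-service 68.00 lead.
Auth-service + thumbnail-service + log-shipper + session-store + cache-warmer + ab-test-router + metrics-collector uses 36 of the 36 GB and totals 2783.
Runner-up auth-service + thumbnail-service + session-store + cache-warmer + ab-test-router + metrics-collector tops out at 2730.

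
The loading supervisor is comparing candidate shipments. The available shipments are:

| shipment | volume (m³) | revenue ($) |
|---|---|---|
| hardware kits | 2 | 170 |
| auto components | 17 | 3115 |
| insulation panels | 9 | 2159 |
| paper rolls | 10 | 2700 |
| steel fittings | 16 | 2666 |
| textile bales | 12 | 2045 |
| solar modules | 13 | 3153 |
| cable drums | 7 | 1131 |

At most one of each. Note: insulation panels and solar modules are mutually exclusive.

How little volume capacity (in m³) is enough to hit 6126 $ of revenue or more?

Need the lightest bundle worth ≥ 6126.
hardware kits + insulation panels + paper rolls + cable drums: 6160 revenue at 28 m³.
No combination under 28 m³ hits 6126.

28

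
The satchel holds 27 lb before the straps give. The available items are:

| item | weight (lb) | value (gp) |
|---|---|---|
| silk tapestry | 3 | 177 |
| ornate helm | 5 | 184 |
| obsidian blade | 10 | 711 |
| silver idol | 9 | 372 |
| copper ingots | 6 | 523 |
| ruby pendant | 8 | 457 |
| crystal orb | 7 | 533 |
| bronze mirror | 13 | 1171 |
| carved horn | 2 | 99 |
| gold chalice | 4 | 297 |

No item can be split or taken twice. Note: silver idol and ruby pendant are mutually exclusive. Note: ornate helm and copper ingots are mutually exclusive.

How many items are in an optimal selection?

Optimal total is 2227.
One optimal bundle: copper ingots + crystal orb + bronze mirror (26 lb).
All optima have 3 items.

3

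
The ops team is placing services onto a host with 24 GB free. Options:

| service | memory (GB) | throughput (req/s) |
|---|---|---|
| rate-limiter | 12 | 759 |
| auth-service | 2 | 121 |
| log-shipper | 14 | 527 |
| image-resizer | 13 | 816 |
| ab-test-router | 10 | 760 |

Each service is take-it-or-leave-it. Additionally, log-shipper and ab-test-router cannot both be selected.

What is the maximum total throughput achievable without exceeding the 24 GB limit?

Ranking by ratio (throughput/GB): ab-test-router 76.00, rate-limiter 63.25, image-resizer 62.77, auth-service 60.50.
Taking rate-limiter + auth-service + ab-test-router: 24 GB used, 1640 in throughput.
Runner-up image-resizer + ab-test-router tops out at 1576.

1640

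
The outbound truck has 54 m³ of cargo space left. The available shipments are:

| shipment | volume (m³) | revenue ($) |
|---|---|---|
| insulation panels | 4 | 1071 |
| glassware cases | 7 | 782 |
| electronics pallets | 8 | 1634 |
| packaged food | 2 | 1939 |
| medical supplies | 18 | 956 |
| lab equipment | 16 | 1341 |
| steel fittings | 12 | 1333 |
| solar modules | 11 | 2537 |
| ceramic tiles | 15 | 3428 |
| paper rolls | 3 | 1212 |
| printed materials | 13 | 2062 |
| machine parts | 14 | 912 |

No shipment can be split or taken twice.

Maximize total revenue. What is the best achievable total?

12812

Greedy by ratio would take insulation panels + glassware cases + electronics pallets + packaged food + solar modules + ceramic tiles + paper rolls: 50 m³ used, total 12603.
Dropping insulation panels and glassware cases frees 11 m³; slotting in printed materials (13 m³) lifts the total to 12812 at 52 m³.
Runner-up insulation panels + electronics pallets + packaged food + solar modules + ceramic tiles + printed materials tops out at 12671.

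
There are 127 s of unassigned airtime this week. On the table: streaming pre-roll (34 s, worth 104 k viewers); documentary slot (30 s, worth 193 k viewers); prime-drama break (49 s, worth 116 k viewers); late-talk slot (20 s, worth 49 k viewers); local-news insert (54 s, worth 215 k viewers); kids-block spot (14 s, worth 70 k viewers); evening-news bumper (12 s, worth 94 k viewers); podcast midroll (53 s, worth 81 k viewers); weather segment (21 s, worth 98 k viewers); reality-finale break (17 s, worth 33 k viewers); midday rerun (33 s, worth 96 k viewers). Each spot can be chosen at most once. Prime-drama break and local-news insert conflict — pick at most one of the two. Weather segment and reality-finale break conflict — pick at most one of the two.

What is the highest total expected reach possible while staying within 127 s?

605

Greedy by ratio would take streaming pre-roll + documentary slot + kids-block spot + evening-news bumper + weather segment: 111 s used, total 559.
The 55 s tied up in streaming pre-roll and weather segment is better spent on local-news insert + reality-finale break — total rises to 605 (127 s).
The closest alternative, documentary slot + local-news insert + evening-news bumper + weather segment, reaches only 600.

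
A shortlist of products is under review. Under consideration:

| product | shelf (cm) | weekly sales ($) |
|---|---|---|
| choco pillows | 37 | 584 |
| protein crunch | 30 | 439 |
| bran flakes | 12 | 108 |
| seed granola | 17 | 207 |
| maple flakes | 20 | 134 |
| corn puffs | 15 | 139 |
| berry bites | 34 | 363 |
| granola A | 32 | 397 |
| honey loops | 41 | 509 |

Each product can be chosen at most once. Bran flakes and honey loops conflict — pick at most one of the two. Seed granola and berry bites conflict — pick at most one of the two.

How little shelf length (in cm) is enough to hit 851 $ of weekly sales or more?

66

Minimise cm subject to total weekly sales ≥ 851.
choco pillows + bran flakes + seed granola: 899 weekly sales at 66 cm.
Any bundle with less than 66 cm falls short of 851.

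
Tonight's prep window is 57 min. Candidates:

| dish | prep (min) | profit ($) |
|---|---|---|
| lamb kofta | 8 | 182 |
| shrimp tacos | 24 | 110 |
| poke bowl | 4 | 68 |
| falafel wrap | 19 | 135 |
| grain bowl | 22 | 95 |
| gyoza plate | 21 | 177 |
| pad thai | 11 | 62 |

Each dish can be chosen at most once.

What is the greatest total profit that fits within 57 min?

562

Taking lamb kofta + poke bowl + falafel wrap + gyoza plate: 52 min used, 562 in profit.
Next best is lamb kofta + shrimp tacos + poke bowl + gyoza plate at 537 (57 min) — short by 25.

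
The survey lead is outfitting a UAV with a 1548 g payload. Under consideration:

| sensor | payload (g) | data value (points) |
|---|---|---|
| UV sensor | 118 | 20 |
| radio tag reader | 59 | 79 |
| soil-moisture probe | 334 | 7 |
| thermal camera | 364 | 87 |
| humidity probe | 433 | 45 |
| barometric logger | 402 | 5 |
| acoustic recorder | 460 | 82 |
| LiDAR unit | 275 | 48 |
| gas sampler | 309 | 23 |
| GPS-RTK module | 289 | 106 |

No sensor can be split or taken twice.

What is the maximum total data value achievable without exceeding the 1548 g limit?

By data value per g: radio tag reader 1.34, GPS-RTK module 0.37, thermal camera 0.24 lead.
The ratio ordering already packs tightly: radio tag reader + thermal camera + acoustic recorder + LiDAR unit + GPS-RTK module, 1447 g, 402.
Next best is UV sensor + radio tag reader + thermal camera + humidity probe + LiDAR unit + GPS-RTK module at 385 (1538 g) — short by 17.

402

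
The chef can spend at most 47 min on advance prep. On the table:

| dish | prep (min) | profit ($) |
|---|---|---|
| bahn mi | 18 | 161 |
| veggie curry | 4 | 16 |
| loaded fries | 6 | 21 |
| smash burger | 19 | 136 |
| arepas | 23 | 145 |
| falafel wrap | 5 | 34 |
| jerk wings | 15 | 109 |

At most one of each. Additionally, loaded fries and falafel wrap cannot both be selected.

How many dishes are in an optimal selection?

4

Best achievable profit is 347.
bahn mi + veggie curry + smash burger + falafel wrap hits 347 at 46 min.
All optima have 4 dishes.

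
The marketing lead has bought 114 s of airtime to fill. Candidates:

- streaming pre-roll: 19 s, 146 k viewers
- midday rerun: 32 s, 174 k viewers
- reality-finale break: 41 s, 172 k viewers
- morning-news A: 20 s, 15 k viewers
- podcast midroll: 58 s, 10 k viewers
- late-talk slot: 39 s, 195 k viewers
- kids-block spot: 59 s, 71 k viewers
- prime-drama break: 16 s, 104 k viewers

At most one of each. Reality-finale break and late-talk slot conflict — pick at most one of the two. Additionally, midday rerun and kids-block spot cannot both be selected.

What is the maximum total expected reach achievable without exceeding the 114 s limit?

By expected reach per s: streaming pre-roll 7.68, prime-drama break 6.50, midday rerun 5.44, late-talk slot 5.00 lead.
Best packing: streaming pre-roll + midday rerun + late-talk slot + prime-drama break — 106 s, 619 total.
Next best is streaming pre-roll + midday rerun + reality-finale break + prime-drama break at 596 (108 s) — short by 23.

619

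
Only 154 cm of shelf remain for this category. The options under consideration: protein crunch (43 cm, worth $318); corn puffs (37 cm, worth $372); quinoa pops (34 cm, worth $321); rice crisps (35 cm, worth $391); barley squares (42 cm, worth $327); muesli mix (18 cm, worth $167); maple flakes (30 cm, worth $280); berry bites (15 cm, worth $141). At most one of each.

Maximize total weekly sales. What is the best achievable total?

1531

By weekly sales per cm: rice crisps 11.17, corn puffs 10.05, quinoa pops 9.44, berry bites 9.40 lead.
Greedy by ratio would take corn puffs + quinoa pops + rice crisps + maple flakes + berry bites: 151 cm used, total 1505.
The 15 cm tied up in berry bites is better spent on muesli mix — total rises to 1531 (154 cm).
The closest alternative, corn puffs + quinoa pops + rice crisps + maple flakes + berry bites, reaches only 1505.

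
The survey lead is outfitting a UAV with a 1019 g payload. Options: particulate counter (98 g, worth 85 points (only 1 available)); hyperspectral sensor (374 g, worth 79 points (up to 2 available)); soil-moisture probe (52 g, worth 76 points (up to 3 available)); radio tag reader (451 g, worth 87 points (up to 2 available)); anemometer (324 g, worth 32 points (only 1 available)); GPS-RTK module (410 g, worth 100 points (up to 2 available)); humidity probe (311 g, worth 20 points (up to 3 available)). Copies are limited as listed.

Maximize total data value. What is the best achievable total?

471

Taking the top-ratio sensors first gives particulate counter + 3×soil-moisture probe + anemometer + GPS-RTK module for 445 (988 g).
Replace anemometer and GPS-RTK module with 2×hyperspectral sensor: the trade gains 26 net, giving 471 at 1002 g.
Every other selection either busts 1019 g or exceeds an availability limit or fails to beat 471.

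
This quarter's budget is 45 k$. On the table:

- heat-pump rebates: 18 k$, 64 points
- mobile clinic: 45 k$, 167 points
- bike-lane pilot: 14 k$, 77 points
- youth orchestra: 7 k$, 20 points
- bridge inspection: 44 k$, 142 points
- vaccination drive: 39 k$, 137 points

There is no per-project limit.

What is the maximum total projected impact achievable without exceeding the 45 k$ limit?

231

Best packing: 3×bike-lane pilot — 42 k$, 231 total.
No other feasible combination exceeds 231.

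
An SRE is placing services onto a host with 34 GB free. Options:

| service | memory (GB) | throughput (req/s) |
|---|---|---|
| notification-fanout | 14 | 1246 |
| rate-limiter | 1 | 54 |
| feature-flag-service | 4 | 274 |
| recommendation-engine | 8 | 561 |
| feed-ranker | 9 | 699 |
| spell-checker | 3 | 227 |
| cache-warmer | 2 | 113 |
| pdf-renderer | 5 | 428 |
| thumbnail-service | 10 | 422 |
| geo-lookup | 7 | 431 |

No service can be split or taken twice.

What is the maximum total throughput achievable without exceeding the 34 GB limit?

Density check — notification-fanout 89.00, pdf-renderer 85.60, feed-ranker 77.67 are the best per GB.
Best packing: notification-fanout + rate-limiter + feed-ranker + spell-checker + cache-warmer + pdf-renderer — 34 GB, 2767 total.

2767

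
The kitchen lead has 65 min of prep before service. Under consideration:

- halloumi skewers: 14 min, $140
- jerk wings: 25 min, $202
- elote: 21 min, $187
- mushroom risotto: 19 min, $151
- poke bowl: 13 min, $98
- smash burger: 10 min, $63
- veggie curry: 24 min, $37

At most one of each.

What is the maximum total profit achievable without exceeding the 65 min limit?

By profit per min: halloumi skewers 10.00, elote 8.90, jerk wings 8.08, mushroom risotto 7.95 lead.
The ratio heuristic lands on halloumi skewers + jerk wings + elote (529) but leaves 5 min idle.
The 25 min tied up in jerk wings is better spent on mushroom risotto + smash burger — total rises to 541 (64 min).
Nothing else within 65 min beats 541.

541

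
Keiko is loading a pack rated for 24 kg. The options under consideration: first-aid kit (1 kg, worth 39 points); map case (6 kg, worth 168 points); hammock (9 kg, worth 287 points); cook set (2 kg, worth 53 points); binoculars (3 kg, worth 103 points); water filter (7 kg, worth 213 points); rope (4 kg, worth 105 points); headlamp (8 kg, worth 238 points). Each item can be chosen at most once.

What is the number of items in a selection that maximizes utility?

5

Optimal total is 747.
For example first-aid kit + hammock + binoculars + water filter + rope achieves it, using 24 kg.
All optima have 5 items.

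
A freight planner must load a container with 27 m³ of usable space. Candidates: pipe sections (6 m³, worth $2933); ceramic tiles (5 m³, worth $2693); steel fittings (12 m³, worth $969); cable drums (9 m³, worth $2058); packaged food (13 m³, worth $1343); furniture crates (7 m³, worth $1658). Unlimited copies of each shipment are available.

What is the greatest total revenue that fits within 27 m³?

13945

Density check — ceramic tiles 538.60, pipe sections 488.83, furniture crates 236.86 are the best per m³.
Greedy by ratio would take 5×ceramic tiles: 25 m³ used, total 13465.
Dropping 2×ceramic tiles frees 10 m³; slotting in 2×pipe sections (12 m³) lifts the total to 13945 at 27 m³.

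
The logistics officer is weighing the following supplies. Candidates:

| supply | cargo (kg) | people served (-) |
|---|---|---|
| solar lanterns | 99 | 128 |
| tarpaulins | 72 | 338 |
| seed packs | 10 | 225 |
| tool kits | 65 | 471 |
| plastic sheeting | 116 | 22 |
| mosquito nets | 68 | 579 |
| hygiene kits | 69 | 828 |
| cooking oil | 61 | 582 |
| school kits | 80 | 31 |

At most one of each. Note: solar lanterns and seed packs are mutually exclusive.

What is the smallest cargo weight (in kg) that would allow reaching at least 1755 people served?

Look for the lowest-cargo combination reaching 1755.
tool kits + hygiene kits + cooking oil reaches 1881 using 195 kg.
Below 195 kg the best achievable stays under 1755.

195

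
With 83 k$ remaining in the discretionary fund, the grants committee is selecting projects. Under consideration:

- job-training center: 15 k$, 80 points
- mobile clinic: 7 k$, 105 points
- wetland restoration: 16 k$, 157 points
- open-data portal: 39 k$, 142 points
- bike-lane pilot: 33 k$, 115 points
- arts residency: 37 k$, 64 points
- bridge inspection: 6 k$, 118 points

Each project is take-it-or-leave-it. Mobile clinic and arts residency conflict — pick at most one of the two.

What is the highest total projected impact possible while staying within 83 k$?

Best packing: job-training center + mobile clinic + wetland restoration + open-data portal + bridge inspection — 83 k$, 602 total.
That's the maximum — no feasible swap from here does better than 602.

602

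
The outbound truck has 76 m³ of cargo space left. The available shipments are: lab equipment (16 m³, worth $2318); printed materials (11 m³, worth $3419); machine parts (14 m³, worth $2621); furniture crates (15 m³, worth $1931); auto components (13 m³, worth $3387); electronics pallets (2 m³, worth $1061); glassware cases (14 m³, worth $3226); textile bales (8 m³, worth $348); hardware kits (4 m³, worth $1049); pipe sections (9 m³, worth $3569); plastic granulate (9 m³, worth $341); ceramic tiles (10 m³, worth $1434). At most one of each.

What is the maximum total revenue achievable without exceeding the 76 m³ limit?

18717

The ratio heuristic lands on printed materials + machine parts + auto components + electronics pallets + glassware cases + textile bales + hardware kits + pipe sections (18680) but leaves 1 m³ idle.
Dropping textile bales and hardware kits frees 12 m³; slotting in ceramic tiles (10 m³) lifts the total to 18717 at 73 m³.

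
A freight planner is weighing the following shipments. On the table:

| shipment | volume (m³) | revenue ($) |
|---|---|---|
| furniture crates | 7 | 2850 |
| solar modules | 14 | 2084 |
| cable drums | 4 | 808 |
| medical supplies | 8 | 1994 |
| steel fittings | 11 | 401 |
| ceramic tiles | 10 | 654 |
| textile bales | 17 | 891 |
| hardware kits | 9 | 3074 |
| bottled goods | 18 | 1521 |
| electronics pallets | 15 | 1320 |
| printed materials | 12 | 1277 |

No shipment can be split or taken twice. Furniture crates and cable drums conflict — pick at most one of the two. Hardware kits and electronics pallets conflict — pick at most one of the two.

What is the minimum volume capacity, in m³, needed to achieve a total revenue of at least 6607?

24

Look for the lowest-volume combination reaching 6607.
furniture crates + medical supplies + hardware kits reaches 7918 using 24 m³.
No combination under 24 m³ hits 6607.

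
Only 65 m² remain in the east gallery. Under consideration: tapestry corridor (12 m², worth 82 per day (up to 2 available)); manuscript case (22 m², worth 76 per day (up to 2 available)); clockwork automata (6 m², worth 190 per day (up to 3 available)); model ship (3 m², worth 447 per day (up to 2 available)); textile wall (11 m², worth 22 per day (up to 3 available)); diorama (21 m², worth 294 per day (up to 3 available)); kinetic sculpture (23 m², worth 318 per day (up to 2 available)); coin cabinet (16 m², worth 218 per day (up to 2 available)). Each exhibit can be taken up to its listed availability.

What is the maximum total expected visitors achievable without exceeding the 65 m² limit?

The ratio heuristic lands on 3×clockwork automata + 2×model ship + diorama + coin cabinet (1976) but leaves 4 m² idle.
Dropping diorama frees 21 m²; slotting in kinetic sculpture (23 m²) lifts the total to 2000 at 63 m².

2000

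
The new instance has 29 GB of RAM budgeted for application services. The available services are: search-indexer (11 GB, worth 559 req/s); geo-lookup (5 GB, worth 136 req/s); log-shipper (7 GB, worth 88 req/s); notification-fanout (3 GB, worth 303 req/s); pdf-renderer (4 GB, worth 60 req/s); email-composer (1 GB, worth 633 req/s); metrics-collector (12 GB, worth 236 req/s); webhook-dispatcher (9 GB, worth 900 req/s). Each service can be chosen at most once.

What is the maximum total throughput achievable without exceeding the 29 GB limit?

2531

Taking search-indexer + geo-lookup + notification-fanout + email-composer + webhook-dispatcher: 29 GB used, 2531 in throughput.
Runner-up search-indexer + notification-fanout + pdf-renderer + email-composer + webhook-dispatcher tops out at 2455.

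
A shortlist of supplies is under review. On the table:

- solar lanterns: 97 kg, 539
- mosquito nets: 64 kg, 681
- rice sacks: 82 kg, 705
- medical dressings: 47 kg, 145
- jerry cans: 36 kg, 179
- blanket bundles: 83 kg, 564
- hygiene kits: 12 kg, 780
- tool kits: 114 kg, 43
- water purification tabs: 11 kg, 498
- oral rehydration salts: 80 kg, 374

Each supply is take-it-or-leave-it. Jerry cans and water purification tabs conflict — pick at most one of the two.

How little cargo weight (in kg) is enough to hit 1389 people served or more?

70

Need the lightest bundle worth ≥ 1389.
medical dressings + hygiene kits + water purification tabs reaches 1423 using 70 kg.
Any bundle with less than 70 kg falls short of 1389.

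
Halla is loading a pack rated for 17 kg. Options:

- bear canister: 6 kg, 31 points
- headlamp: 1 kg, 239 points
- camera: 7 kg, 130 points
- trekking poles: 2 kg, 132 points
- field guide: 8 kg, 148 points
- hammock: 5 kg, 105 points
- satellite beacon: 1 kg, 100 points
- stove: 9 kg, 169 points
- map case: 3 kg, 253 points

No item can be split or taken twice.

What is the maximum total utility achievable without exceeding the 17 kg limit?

893

Taking the top-ratio items first gives headlamp + trekking poles + hammock + satellite beacon + map case for 829 (12 kg).
Replace hammock with stove: the trade gains 64 net, giving 893 at 16 kg.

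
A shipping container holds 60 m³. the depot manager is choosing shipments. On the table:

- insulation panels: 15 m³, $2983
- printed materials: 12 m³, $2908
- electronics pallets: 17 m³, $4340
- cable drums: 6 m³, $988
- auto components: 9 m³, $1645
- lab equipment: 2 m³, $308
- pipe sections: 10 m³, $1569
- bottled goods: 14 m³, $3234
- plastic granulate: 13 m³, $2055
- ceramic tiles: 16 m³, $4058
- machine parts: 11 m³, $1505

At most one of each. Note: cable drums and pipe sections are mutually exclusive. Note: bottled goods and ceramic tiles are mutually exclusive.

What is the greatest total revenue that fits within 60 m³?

14289

By revenue per m³: electronics pallets 255.29, ceramic tiles 253.62, printed materials 242.33, bottled goods 231.00 lead.
Insulation panels + printed materials + electronics pallets + ceramic tiles uses 60 of the 60 m³ and totals 14289.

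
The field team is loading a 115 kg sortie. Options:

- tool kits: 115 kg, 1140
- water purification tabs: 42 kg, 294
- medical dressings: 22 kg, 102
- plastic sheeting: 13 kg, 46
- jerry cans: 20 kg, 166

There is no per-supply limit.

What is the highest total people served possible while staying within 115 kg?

1140

The ratio ordering already packs tightly: tool kits, 115 kg, 1140.
No other feasible combination exceeds 1140.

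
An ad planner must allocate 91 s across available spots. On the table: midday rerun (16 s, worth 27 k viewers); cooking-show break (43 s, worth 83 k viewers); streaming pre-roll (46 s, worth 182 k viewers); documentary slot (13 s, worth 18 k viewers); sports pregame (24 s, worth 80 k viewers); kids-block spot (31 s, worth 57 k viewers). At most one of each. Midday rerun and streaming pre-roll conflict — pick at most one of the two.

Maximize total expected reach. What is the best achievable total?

280

Ranking by ratio (expected reach/s): streaming pre-roll 3.96, sports pregame 3.33, cooking-show break 1.93.
Taking streaming pre-roll + documentary slot + sports pregame: 83 s used, 280 in expected reach.
The closest alternative, cooking-show break + streaming pre-roll, reaches only 265.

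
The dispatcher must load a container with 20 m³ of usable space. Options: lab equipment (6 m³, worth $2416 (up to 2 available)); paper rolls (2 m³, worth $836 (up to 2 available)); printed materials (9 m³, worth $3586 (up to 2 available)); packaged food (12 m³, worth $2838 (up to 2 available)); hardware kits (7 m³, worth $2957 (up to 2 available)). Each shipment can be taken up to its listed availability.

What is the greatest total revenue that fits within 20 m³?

8330

Filling by ratio: 2×paper rolls + 2×hardware kits for 7586, with 2 m³ left unused.
Replace 2×paper rolls with lab equipment: the trade gains 744 net, giving 8330 at 20 m³.
Every other selection either busts 20 m³ or exceeds an availability limit or fails to beat 8330.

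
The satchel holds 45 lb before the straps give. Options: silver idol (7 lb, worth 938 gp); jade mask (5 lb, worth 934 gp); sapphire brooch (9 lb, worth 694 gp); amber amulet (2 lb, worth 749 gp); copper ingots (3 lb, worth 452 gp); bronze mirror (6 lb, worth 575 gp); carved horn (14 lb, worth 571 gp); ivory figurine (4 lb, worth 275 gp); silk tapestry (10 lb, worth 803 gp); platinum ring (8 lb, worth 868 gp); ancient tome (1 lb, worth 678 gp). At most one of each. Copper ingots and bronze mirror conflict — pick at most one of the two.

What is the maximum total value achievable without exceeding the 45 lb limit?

6116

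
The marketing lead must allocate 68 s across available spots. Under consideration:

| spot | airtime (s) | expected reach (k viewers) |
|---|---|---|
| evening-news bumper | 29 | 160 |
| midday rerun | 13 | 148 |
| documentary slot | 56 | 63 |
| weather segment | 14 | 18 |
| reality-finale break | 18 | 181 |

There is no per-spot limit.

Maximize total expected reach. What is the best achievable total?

740

Density check — midday rerun 11.38, reality-finale break 10.06, evening-news bumper 5.52 are the best per s.
5×midday rerun uses 65 of the 68 s and totals 740.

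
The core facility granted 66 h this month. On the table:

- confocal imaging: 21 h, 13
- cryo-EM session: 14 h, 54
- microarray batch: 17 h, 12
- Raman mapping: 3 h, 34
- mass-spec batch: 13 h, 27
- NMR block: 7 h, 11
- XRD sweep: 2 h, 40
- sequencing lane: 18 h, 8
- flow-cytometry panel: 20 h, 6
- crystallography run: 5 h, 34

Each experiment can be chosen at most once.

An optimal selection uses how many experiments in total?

The maximum expected citations within 66 h is 213.
For example confocal imaging + cryo-EM session + Raman mapping + mass-spec batch + NMR block + XRD sweep + crystallography run achieves it, using 65 h.
All optima have 7 experiments.

7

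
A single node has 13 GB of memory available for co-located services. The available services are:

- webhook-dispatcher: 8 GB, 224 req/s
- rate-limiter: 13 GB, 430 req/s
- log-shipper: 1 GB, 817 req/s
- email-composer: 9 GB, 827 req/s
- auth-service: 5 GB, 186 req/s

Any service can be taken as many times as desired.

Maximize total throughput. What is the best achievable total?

13×log-shipper uses 13 of the 13 GB and totals 10621.
No other feasible combination exceeds 10621.

10621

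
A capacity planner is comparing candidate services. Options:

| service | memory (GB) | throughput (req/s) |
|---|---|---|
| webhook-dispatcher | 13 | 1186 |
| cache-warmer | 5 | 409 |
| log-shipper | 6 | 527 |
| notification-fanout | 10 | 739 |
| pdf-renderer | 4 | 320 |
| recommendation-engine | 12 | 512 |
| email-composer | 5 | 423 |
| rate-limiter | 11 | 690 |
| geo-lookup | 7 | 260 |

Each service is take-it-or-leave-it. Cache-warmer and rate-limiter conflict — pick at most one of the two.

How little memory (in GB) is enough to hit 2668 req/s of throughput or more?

Minimise GB subject to total throughput ≥ 2668.
webhook-dispatcher + notification-fanout + pdf-renderer + email-composer: 2668 throughput at 32 GB.
Below 32 GB the best achievable stays under 2668.

32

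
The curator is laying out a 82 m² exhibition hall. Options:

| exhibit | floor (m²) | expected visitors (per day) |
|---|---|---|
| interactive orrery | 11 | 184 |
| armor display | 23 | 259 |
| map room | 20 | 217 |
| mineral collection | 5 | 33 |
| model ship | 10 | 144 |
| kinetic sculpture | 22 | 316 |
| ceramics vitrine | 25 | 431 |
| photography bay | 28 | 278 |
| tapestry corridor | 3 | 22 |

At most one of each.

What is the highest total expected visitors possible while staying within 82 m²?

Ranking by ratio (expected visitors/m²): ceramics vitrine 17.24, interactive orrery 16.73, model ship 14.40, kinetic sculpture 14.36.
Filling by ratio: interactive orrery + mineral collection + model ship + kinetic sculpture + ceramics vitrine + tapestry corridor for 1130, with 6 m² left unused.
The 18 m² tied up in mineral collection and model ship and tapestry corridor is better spent on armor display — total rises to 1190 (81 m²).

1190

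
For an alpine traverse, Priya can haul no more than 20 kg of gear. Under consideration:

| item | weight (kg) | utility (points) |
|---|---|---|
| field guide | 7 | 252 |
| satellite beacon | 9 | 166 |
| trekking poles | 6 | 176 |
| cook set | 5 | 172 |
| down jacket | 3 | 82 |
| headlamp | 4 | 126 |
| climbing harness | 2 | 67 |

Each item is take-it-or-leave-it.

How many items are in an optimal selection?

The maximum utility within 20 kg is 667.
field guide + trekking poles + cook set + climbing harness hits 667 at 20 kg.
All optima have 4 items.

4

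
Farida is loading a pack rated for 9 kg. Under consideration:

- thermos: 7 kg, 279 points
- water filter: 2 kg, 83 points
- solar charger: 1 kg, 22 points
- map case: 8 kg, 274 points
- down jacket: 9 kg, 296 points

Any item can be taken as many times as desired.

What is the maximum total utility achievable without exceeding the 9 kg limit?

362

Greedy by ratio would take 4×water filter + solar charger: 9 kg used, total 354.
The 7 kg tied up in 3×water filter and solar charger is better spent on thermos — total rises to 362 (9 kg).
That's the maximum — no swap from here does better than 362.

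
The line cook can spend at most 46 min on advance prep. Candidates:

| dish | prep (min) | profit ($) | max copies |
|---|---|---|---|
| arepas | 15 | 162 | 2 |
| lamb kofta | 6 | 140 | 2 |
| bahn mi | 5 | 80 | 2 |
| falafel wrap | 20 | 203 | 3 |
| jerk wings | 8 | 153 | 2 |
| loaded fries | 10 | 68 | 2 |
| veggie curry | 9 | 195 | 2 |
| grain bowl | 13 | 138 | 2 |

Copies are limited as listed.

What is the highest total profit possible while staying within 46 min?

2×lamb kofta + 2×jerk wings + 2×veggie curry uses 46 of the 46 min and totals 976.

976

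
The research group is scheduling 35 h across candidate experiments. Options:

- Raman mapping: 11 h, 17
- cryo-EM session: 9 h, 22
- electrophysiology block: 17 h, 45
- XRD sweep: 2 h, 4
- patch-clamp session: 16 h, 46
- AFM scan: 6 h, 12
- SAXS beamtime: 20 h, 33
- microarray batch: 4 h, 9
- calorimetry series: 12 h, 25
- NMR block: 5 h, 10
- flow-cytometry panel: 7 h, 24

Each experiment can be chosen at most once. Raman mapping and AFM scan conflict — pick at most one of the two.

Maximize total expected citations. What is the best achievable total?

96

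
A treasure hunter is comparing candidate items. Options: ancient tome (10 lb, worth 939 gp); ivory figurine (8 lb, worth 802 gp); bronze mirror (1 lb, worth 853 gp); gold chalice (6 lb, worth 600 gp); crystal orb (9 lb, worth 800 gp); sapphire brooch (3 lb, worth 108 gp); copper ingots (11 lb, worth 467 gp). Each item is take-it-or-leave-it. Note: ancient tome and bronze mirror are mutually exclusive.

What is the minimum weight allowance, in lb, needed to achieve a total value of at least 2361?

Need the lightest bundle worth ≥ 2361.
ivory figurine + bronze mirror + crystal orb reaches 2455 using 18 lb.
Any bundle with less than 18 lb falls short of 2361.

18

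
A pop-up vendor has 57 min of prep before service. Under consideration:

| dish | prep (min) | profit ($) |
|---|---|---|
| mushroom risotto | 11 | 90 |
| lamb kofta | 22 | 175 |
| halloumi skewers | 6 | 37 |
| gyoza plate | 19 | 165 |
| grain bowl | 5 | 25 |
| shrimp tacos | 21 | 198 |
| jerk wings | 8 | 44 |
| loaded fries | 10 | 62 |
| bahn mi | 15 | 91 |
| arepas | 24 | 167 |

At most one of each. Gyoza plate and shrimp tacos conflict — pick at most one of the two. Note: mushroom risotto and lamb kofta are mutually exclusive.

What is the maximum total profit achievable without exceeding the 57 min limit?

Mushroom risotto + shrimp tacos + arepas uses 56 of the 57 min and totals 455.
Next best is lamb kofta + halloumi skewers + shrimp tacos + jerk wings at 454 (57 min) — short by 1.

455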